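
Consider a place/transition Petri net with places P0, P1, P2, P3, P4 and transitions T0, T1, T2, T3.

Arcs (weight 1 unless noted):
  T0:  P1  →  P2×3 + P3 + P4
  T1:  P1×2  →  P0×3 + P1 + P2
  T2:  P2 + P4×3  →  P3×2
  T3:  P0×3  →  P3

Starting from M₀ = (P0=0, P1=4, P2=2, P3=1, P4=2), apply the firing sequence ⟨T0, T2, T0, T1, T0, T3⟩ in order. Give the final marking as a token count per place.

(P0=0, P1=0, P2=11, P3=7, P4=2)

step 1: fire T0:  (P0=0, P1=4, P2=2, P3=1, P4=2) → (P0=0, P1=3, P2=5, P3=2, P4=3)
step 2: fire T2:  (P0=0, P1=3, P2=5, P3=2, P4=3) → (P0=0, P1=3, P2=4, P3=4, P4=0)
step 3: fire T0:  (P0=0, P1=3, P2=4, P3=4, P4=0) → (P0=0, P1=2, P2=7, P3=5, P4=1)
step 4: fire T1:  (P0=0, P1=2, P2=7, P3=5, P4=1) → (P0=3, P1=1, P2=8, P3=5, P4=1)
step 5: fire T0:  (P0=3, P1=1, P2=8, P3=5, P4=1) → (P0=3, P1=0, P2=11, P3=6, P4=2)
step 6: fire T3:  (P0=3, P1=0, P2=11, P3=6, P4=2) → (P0=0, P1=0, P2=11, P3=7, P4=2)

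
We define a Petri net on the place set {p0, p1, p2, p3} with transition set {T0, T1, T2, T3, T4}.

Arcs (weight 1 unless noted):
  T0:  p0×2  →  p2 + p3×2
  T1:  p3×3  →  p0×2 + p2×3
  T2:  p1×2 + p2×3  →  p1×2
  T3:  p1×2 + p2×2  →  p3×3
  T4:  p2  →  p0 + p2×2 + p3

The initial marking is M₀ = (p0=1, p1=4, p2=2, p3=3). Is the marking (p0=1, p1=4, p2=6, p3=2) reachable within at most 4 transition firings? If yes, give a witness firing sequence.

YES — reachable via ⟨T1, T0⟩ (2 firings)

step 1: fire T1:  (p0=1, p1=4, p2=2, p3=3) → (p0=3, p1=4, p2=5, p3=0)
step 2: fire T0:  (p0=3, p1=4, p2=5, p3=0) → (p0=1, p1=4, p2=6, p3=2)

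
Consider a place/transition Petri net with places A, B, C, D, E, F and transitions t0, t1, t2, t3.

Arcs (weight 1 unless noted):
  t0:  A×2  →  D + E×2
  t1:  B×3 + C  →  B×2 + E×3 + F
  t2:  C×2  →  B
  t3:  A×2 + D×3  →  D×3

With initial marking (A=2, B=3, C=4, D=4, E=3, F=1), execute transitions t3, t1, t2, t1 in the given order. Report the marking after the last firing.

step 1: fire t3:  (A=2, B=3, C=4, D=4, E=3, F=1) → (A=0, B=3, C=4, D=4, E=3, F=1)
step 2: fire t1:  (A=0, B=3, C=4, D=4, E=3, F=1) → (A=0, B=2, C=3, D=4, E=6, F=2)
step 3: fire t2:  (A=0, B=2, C=3, D=4, E=6, F=2) → (A=0, B=3, C=1, D=4, E=6, F=2)
step 4: fire t1:  (A=0, B=3, C=1, D=4, E=6, F=2) → (A=0, B=2, C=0, D=4, E=9, F=3)

(A=0, B=2, C=0, D=4, E=9, F=3)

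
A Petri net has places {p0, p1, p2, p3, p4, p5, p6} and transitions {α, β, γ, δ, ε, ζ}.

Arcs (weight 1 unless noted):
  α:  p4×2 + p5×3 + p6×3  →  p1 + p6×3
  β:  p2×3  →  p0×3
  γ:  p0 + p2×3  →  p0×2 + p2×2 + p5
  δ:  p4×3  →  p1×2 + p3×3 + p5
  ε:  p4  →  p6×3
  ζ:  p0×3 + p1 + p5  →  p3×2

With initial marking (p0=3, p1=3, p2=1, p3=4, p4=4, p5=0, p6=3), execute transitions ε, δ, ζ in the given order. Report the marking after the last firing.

step 1: fire ε:  (p0=3, p1=3, p2=1, p3=4, p4=4, p5=0, p6=3) → (p0=3, p1=3, p2=1, p3=4, p4=3, p5=0, p6=6)
step 2: fire δ:  (p0=3, p1=3, p2=1, p3=4, p4=3, p5=0, p6=6) → (p0=3, p1=5, p2=1, p3=7, p4=0, p5=1, p6=6)
step 3: fire ζ:  (p0=3, p1=5, p2=1, p3=7, p4=0, p5=1, p6=6) → (p0=0, p1=4, p2=1, p3=9, p4=0, p5=0, p6=6)

(p0=0, p1=4, p2=1, p3=9, p4=0, p5=0, p6=6)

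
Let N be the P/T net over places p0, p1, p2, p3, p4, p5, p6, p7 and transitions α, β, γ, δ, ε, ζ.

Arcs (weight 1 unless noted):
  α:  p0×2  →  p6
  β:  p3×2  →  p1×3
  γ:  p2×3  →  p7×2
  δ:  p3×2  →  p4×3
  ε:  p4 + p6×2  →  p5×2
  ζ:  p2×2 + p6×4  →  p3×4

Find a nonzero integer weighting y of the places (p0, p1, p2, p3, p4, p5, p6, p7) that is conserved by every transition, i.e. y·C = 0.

Incidence matrix C (rows=places, cols=transitions):
        α    β    γ    δ    ε    ζ
   p0  -2    0    0    0    0    0
   p1   0    3    0    0    0    0
   p2   0    0   -3    0    0   -2
   p3   0   -2    0   -2    0    4
   p4   0    0    0    3   -1    0
   p5   0    0    0    0    2    0
   p6   1    0    0    0   -2   -4
   p7   0    0    2    0    0    0

Candidate y = [3, 4, 0, 6, 4, 8, 6, 0]; check y·C column-wise:
  col α: 3·-2 + 4·0 + 6·0 + 4·0 + 8·0 + 6·1 = 0
  col β: 3·0 + 4·3 + 6·-2 + 4·0 + 8·0 + 6·0 = 0
  col γ: 3·0 + 4·0 + 0·-3 + 6·0 + 4·0 + 8·0 + 6·0 + 0·2 = 0
  col δ: 3·0 + 4·0 + 6·-2 + 4·3 + 8·0 + 6·0 = 0
  col ε: 3·0 + 4·0 + 6·0 + 4·-1 + 8·2 + 6·-2 = 0
  col ζ: 3·0 + 4·0 + 0·-2 + 6·4 + 4·0 + 8·0 + 6·-4 = 0

y = (p0:3, p1:4, p2:0, p3:6, p4:4, p5:8, p6:6, p7:0)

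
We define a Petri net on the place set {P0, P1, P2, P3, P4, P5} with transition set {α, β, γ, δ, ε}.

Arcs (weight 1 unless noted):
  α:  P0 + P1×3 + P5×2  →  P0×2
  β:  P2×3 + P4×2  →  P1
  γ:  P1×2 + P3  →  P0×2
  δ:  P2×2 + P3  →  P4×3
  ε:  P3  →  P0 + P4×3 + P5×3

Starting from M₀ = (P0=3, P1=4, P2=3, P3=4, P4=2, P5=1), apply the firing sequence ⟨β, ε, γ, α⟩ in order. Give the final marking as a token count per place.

step 1: fire β:  (P0=3, P1=4, P2=3, P3=4, P4=2, P5=1) → (P0=3, P1=5, P2=0, P3=4, P4=0, P5=1)
step 2: fire ε:  (P0=3, P1=5, P2=0, P3=4, P4=0, P5=1) → (P0=4, P1=5, P2=0, P3=3, P4=3, P5=4)
step 3: fire γ:  (P0=4, P1=5, P2=0, P3=3, P4=3, P5=4) → (P0=6, P1=3, P2=0, P3=2, P4=3, P5=4)
step 4: fire α:  (P0=6, P1=3, P2=0, P3=2, P4=3, P5=4) → (P0=7, P1=0, P2=0, P3=2, P4=3, P5=2)

(P0=7, P1=0, P2=0, P3=2, P4=3, P5=2)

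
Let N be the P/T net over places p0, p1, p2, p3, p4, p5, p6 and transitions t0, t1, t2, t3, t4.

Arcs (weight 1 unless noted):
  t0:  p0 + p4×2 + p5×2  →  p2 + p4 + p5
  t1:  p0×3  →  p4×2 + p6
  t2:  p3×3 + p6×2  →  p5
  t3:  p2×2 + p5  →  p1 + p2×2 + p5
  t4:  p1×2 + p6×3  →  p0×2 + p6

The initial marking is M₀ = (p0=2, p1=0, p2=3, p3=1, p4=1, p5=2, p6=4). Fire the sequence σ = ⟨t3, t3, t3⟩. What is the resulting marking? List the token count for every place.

(p0=2, p1=3, p2=3, p3=1, p4=1, p5=2, p6=4)

step 1: fire t3:  (p0=2, p1=0, p2=3, p3=1, p4=1, p5=2, p6=4) → (p0=2, p1=1, p2=3, p3=1, p4=1, p5=2, p6=4)
step 2: fire t3:  (p0=2, p1=1, p2=3, p3=1, p4=1, p5=2, p6=4) → (p0=2, p1=2, p2=3, p3=1, p4=1, p5=2, p6=4)
step 3: fire t3:  (p0=2, p1=2, p2=3, p3=1, p4=1, p5=2, p6=4) → (p0=2, p1=3, p2=3, p3=1, p4=1, p5=2, p6=4)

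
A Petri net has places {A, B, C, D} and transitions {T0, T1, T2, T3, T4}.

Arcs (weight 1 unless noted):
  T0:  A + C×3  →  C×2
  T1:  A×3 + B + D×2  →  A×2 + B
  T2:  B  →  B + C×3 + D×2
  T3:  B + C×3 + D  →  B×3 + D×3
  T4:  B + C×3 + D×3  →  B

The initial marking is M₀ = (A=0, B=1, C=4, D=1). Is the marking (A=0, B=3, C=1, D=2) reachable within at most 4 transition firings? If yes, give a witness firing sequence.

step 1: fire T2:  (A=0, B=1, C=4, D=1) → (A=0, B=1, C=7, D=3)
step 2: fire T3:  (A=0, B=1, C=7, D=3) → (A=0, B=3, C=4, D=5)
step 3: fire T4:  (A=0, B=3, C=4, D=5) → (A=0, B=3, C=1, D=2)

YES — reachable via ⟨T2, T3, T4⟩ (3 firings)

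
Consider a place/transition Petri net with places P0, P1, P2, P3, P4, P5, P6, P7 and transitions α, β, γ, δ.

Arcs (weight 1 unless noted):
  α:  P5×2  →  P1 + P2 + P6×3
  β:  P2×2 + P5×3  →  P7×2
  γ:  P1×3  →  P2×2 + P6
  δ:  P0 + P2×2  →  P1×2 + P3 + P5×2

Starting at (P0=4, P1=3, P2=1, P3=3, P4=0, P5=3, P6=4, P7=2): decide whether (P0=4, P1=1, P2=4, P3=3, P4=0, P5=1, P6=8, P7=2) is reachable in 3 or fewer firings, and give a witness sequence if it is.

step 1: fire α:  (P0=4, P1=3, P2=1, P3=3, P4=0, P5=3, P6=4, P7=2) → (P0=4, P1=4, P2=2, P3=3, P4=0, P5=1, P6=7, P7=2)
step 2: fire γ:  (P0=4, P1=4, P2=2, P3=3, P4=0, P5=1, P6=7, P7=2) → (P0=4, P1=1, P2=4, P3=3, P4=0, P5=1, P6=8, P7=2)

YES — reachable via ⟨α, γ⟩ (2 firings)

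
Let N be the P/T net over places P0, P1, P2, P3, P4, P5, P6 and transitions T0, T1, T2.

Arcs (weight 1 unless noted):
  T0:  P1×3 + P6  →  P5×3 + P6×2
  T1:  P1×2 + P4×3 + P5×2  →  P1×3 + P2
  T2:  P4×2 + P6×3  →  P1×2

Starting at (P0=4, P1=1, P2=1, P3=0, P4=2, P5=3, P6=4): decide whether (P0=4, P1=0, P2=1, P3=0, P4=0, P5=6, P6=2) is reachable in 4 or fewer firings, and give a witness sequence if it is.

YES — reachable via ⟨T2, T0⟩ (2 firings)

step 1: fire T2:  (P0=4, P1=1, P2=1, P3=0, P4=2, P5=3, P6=4) → (P0=4, P1=3, P2=1, P3=0, P4=0, P5=3, P6=1)
step 2: fire T0:  (P0=4, P1=3, P2=1, P3=0, P4=0, P5=3, P6=1) → (P0=4, P1=0, P2=1, P3=0, P4=0, P5=6, P6=2)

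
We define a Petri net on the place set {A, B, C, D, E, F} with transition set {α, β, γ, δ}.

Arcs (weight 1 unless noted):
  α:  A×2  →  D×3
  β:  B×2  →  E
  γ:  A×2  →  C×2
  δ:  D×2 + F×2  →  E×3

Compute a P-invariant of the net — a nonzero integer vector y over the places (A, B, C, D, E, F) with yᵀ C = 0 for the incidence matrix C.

Incidence matrix C (rows=places, cols=transitions):
        α    β    γ    δ
    A  -2    0   -2    0
    B   0   -2    0    0
    C   0    0    2    0
    D   3    0    0   -2
    E   0    1    0    3
    F   0    0    0   -2

Candidate y = [9, 2, 9, 6, 4, 0]; check y·C column-wise:
  col α: 9·-2 + 2·0 + 9·0 + 6·3 + 4·0 = 0
  col β: 9·0 + 2·-2 + 9·0 + 6·0 + 4·1 = 0
  col γ: 9·-2 + 2·0 + 9·2 + 6·0 + 4·0 = 0
  col δ: 9·0 + 2·0 + 9·0 + 6·-2 + 4·3 + 0·-2 = 0

y = (A:9, B:2, C:9, D:6, E:4, F:0)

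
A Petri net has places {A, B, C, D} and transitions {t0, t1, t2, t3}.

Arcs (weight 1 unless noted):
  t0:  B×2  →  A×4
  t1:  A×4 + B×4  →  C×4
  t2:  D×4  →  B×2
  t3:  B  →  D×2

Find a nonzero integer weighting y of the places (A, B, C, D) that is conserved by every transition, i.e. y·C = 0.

y = (A:1, B:2, C:3, D:1)

Incidence matrix C (rows=places, cols=transitions):
       t0   t1   t2   t3
    A   4   -4    0    0
    B  -2   -4    2   -1
    C   0    4    0    0
    D   0    0   -4    2

Candidate y = [1, 2, 3, 1]; check y·C column-wise:
  col t0: 1·4 + 2·-2 + 3·0 + 1·0 = 0
  col t1: 1·-4 + 2·-4 + 3·4 + 1·0 = 0
  col t2: 1·0 + 2·2 + 3·0 + 1·-4 = 0
  col t3: 1·0 + 2·-1 + 3·0 + 1·2 = 0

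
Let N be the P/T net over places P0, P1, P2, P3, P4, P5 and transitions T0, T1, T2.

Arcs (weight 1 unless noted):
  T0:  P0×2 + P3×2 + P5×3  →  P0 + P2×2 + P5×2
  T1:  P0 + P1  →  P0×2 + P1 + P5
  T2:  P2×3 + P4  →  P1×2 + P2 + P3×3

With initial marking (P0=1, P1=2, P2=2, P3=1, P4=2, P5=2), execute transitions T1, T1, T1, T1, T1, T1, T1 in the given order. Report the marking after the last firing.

step 1: fire T1:  (P0=1, P1=2, P2=2, P3=1, P4=2, P5=2) → (P0=2, P1=2, P2=2, P3=1, P4=2, P5=3)
step 2: fire T1:  (P0=2, P1=2, P2=2, P3=1, P4=2, P5=3) → (P0=3, P1=2, P2=2, P3=1, P4=2, P5=4)
step 3: fire T1:  (P0=3, P1=2, P2=2, P3=1, P4=2, P5=4) → (P0=4, P1=2, P2=2, P3=1, P4=2, P5=5)
step 4: fire T1:  (P0=4, P1=2, P2=2, P3=1, P4=2, P5=5) → (P0=5, P1=2, P2=2, P3=1, P4=2, P5=6)
step 5: fire T1:  (P0=5, P1=2, P2=2, P3=1, P4=2, P5=6) → (P0=6, P1=2, P2=2, P3=1, P4=2, P5=7)
step 6: fire T1:  (P0=6, P1=2, P2=2, P3=1, P4=2, P5=7) → (P0=7, P1=2, P2=2, P3=1, P4=2, P5=8)
step 7: fire T1:  (P0=7, P1=2, P2=2, P3=1, P4=2, P5=8) → (P0=8, P1=2, P2=2, P3=1, P4=2, P5=9)

(P0=8, P1=2, P2=2, P3=1, P4=2, P5=9)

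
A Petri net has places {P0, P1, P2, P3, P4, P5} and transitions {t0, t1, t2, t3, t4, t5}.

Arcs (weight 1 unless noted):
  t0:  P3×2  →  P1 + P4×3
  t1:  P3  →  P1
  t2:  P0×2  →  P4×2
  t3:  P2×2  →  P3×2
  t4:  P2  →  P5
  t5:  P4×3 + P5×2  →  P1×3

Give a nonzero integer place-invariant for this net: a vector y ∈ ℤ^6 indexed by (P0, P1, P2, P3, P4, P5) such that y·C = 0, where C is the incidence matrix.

y = (P0:1, P1:3, P2:3, P3:3, P4:1, P5:3)

Incidence matrix C (rows=places, cols=transitions):
       t0   t1   t2   t3   t4   t5
   P0   0    0   -2    0    0    0
   P1   1    1    0    0    0    3
   P2   0    0    0   -2   -1    0
   P3  -2   -1    0    2    0    0
   P4   3    0    2    0    0   -3
   P5   0    0    0    0    1   -2

Candidate y = [1, 3, 3, 3, 1, 3]; check y·C column-wise:
  col t0: 1·0 + 3·1 + 3·0 + 3·-2 + 1·3 + 3·0 = 0
  col t1: 1·0 + 3·1 + 3·0 + 3·-1 + 1·0 + 3·0 = 0
  col t2: 1·-2 + 3·0 + 3·0 + 3·0 + 1·2 + 3·0 = 0
  col t3: 1·0 + 3·0 + 3·-2 + 3·2 + 1·0 + 3·0 = 0
  col t4: 1·0 + 3·0 + 3·-1 + 3·0 + 1·0 + 3·1 = 0
  col t5: 1·0 + 3·3 + 3·0 + 3·0 + 1·-3 + 3·-2 = 0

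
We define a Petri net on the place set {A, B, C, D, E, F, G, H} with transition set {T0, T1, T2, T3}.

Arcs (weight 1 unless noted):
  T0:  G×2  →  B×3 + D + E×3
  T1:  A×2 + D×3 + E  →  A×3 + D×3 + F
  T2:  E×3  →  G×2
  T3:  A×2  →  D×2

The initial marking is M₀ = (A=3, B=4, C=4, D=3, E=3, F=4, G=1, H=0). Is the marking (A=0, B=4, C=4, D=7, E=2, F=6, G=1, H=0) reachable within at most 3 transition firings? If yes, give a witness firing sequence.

depth 0: 1 marking
depth 1: 4 markings reached so far
depth 2: 8 markings reached so far
depth 3: 14 markings reached so far
target is not among the 14 markings reachable within 3 steps

NO — not reachable within 3 firings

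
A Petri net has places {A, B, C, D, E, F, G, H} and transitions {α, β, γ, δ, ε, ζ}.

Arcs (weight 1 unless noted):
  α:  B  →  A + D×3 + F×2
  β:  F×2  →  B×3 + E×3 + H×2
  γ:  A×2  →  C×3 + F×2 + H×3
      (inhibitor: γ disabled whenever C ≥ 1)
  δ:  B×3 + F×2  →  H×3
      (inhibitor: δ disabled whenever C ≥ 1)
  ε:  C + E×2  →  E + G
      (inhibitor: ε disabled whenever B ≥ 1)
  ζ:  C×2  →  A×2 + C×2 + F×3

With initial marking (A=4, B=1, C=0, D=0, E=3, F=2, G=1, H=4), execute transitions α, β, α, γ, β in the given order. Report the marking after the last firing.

step 1: fire α:  (A=4, B=1, C=0, D=0, E=3, F=2, G=1, H=4) → (A=5, B=0, C=0, D=3, E=3, F=4, G=1, H=4)
step 2: fire β:  (A=5, B=0, C=0, D=3, E=3, F=4, G=1, H=4) → (A=5, B=3, C=0, D=3, E=6, F=2, G=1, H=6)
step 3: fire α:  (A=5, B=3, C=0, D=3, E=6, F=2, G=1, H=6) → (A=6, B=2, C=0, D=6, E=6, F=4, G=1, H=6)
step 4: fire γ:  (A=6, B=2, C=0, D=6, E=6, F=4, G=1, H=6) → (A=4, B=2, C=3, D=6, E=6, F=6, G=1, H=9)
step 5: fire β:  (A=4, B=2, C=3, D=6, E=6, F=6, G=1, H=9) → (A=4, B=5, C=3, D=6, E=9, F=4, G=1, H=11)

(A=4, B=5, C=3, D=6, E=9, F=4, G=1, H=11)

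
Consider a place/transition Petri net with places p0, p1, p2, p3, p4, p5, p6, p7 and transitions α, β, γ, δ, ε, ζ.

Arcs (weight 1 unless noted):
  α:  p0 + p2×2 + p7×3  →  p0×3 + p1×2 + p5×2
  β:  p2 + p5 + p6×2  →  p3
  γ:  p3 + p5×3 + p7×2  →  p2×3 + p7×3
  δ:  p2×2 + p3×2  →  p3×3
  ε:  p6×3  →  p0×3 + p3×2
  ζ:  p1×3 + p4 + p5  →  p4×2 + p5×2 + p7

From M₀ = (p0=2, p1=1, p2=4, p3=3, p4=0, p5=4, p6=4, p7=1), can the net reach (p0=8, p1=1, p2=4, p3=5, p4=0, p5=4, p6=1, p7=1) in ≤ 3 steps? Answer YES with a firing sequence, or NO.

NO — not reachable within 3 firings

depth 0: 1 marking
depth 1: 4 markings reached so far
depth 2: 8 markings reached so far
depth 3: 10 markings reached so far
target is not among the 10 markings reachable within 3 steps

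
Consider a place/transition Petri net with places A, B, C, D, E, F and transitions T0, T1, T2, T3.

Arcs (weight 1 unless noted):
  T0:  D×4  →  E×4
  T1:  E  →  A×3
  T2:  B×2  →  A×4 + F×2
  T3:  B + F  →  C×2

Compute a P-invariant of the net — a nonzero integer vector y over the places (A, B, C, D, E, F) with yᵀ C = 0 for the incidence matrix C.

y = (A:1, B:2, C:1, D:3, E:3, F:0)

Incidence matrix C (rows=places, cols=transitions):
       T0   T1   T2   T3
    A   0    3    4    0
    B   0    0   -2   -1
    C   0    0    0    2
    D  -4    0    0    0
    E   4   -1    0    0
    F   0    0    2   -1

Candidate y = [1, 2, 1, 3, 3, 0]; check y·C column-wise:
  col T0: 1·0 + 2·0 + 1·0 + 3·-4 + 3·4 = 0
  col T1: 1·3 + 2·0 + 1·0 + 3·0 + 3·-1 = 0
  col T2: 1·4 + 2·-2 + 1·0 + 3·0 + 3·0 + 0·2 = 0
  col T3: 1·0 + 2·-1 + 1·2 + 3·0 + 3·0 + 0·-1 = 0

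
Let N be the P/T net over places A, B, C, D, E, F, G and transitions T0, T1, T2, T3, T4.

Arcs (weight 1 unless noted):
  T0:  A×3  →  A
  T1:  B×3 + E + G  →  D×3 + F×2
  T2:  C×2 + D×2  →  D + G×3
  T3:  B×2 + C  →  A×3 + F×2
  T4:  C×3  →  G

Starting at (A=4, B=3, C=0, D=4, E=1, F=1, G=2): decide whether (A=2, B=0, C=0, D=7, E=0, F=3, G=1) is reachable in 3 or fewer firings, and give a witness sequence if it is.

YES — reachable via ⟨T0, T1⟩ (2 firings)

step 1: fire T0:  (A=4, B=3, C=0, D=4, E=1, F=1, G=2) → (A=2, B=3, C=0, D=4, E=1, F=1, G=2)
step 2: fire T1:  (A=2, B=3, C=0, D=4, E=1, F=1, G=2) → (A=2, B=0, C=0, D=7, E=0, F=3, G=1)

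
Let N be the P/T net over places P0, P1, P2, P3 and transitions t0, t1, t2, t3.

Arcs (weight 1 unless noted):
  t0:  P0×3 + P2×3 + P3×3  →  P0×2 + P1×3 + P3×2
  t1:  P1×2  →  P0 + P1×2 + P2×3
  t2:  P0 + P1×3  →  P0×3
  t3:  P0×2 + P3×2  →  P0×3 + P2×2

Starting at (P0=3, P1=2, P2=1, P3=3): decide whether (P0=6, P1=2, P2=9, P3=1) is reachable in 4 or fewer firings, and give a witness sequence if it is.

step 1: fire t1:  (P0=3, P1=2, P2=1, P3=3) → (P0=4, P1=2, P2=4, P3=3)
step 2: fire t1:  (P0=4, P1=2, P2=4, P3=3) → (P0=5, P1=2, P2=7, P3=3)
step 3: fire t3:  (P0=5, P1=2, P2=7, P3=3) → (P0=6, P1=2, P2=9, P3=1)

YES — reachable via ⟨t1, t1, t3⟩ (3 firings)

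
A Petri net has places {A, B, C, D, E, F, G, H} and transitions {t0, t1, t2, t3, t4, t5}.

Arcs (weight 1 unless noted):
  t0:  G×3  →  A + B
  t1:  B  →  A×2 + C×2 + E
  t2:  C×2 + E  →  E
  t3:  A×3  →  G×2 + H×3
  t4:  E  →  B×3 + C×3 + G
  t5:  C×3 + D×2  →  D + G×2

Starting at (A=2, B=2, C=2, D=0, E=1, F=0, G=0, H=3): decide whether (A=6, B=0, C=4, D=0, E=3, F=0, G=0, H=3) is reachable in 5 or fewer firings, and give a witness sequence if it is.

YES — reachable via ⟨t1, t1, t2⟩ (3 firings)

step 1: fire t1:  (A=2, B=2, C=2, D=0, E=1, F=0, G=0, H=3) → (A=4, B=1, C=4, D=0, E=2, F=0, G=0, H=3)
step 2: fire t1:  (A=4, B=1, C=4, D=0, E=2, F=0, G=0, H=3) → (A=6, B=0, C=6, D=0, E=3, F=0, G=0, H=3)
step 3: fire t2:  (A=6, B=0, C=6, D=0, E=3, F=0, G=0, H=3) → (A=6, B=0, C=4, D=0, E=3, F=0, G=0, H=3)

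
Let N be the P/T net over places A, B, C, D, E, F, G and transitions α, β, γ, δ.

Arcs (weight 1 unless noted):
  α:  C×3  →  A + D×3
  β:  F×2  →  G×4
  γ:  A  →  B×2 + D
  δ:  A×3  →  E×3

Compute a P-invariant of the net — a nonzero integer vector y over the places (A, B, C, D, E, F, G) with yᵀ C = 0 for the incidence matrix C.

y = (A:0, B:1, C:-2, D:-2, E:0, F:0, G:0)

Incidence matrix C (rows=places, cols=transitions):
        α    β    γ    δ
    A   1    0   -1   -3
    B   0    0    2    0
    C  -3    0    0    0
    D   3    0    1    0
    E   0    0    0    3
    F   0   -2    0    0
    G   0    4    0    0

Candidate y = [0, 1, -2, -2, 0, 0, 0]; check y·C column-wise:
  col α: 0·1 + 1·0 + -2·-3 + -2·3 = 0
  col β: 1·0 + -2·0 + -2·0 + 0·-2 + 0·4 = 0
  col γ: 0·-1 + 1·2 + -2·0 + -2·1 = 0
  col δ: 0·-3 + 1·0 + -2·0 + -2·0 + 0·3 = 0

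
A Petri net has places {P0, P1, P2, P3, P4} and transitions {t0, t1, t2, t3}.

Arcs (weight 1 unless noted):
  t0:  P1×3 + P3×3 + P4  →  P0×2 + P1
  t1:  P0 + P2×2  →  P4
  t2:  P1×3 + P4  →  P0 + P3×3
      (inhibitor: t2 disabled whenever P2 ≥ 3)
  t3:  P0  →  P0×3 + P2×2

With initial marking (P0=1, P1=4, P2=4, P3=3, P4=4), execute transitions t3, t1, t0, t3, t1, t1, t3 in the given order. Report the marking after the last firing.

(P0=6, P1=2, P2=4, P3=0, P4=6)

step 1: fire t3:  (P0=1, P1=4, P2=4, P3=3, P4=4) → (P0=3, P1=4, P2=6, P3=3, P4=4)
step 2: fire t1:  (P0=3, P1=4, P2=6, P3=3, P4=4) → (P0=2, P1=4, P2=4, P3=3, P4=5)
step 3: fire t0:  (P0=2, P1=4, P2=4, P3=3, P4=5) → (P0=4, P1=2, P2=4, P3=0, P4=4)
step 4: fire t3:  (P0=4, P1=2, P2=4, P3=0, P4=4) → (P0=6, P1=2, P2=6, P3=0, P4=4)
step 5: fire t1:  (P0=6, P1=2, P2=6, P3=0, P4=4) → (P0=5, P1=2, P2=4, P3=0, P4=5)
step 6: fire t1:  (P0=5, P1=2, P2=4, P3=0, P4=5) → (P0=4, P1=2, P2=2, P3=0, P4=6)
step 7: fire t3:  (P0=4, P1=2, P2=2, P3=0, P4=6) → (P0=6, P1=2, P2=4, P3=0, P4=6)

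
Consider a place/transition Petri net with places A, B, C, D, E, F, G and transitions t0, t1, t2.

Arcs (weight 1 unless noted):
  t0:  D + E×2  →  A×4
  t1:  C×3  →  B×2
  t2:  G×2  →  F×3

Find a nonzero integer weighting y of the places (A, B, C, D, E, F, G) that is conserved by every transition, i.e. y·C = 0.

y = (A:0, B:3, C:2, D:0, E:0, F:0, G:0)

Incidence matrix C (rows=places, cols=transitions):
       t0   t1   t2
    A   4    0    0
    B   0    2    0
    C   0   -3    0
    D  -1    0    0
    E  -2    0    0
    F   0    0    3
    G   0    0   -2

Candidate y = [0, 3, 2, 0, 0, 0, 0]; check y·C column-wise:
  col t0: 0·4 + 3·0 + 2·0 + 0·-1 + 0·-2 = 0
  col t1: 3·2 + 2·-3 = 0
  col t2: 3·0 + 2·0 + 0·3 + 0·-2 = 0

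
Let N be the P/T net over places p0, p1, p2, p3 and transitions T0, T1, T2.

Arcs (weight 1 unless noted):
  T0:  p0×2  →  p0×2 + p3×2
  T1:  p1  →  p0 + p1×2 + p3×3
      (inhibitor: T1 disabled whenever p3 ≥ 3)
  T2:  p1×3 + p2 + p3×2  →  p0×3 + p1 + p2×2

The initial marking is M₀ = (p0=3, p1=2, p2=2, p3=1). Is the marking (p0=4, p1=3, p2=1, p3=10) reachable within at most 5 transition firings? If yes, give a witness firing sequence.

NO — not reachable within 5 firings

depth 0: 1 marking
depth 1: 3 markings reached so far
depth 2: 6 markings reached so far
depth 3: 10 markings reached so far
depth 4: 14 markings reached so far
depth 5: 18 markings reached so far
target is not among the 18 markings reachable within 5 steps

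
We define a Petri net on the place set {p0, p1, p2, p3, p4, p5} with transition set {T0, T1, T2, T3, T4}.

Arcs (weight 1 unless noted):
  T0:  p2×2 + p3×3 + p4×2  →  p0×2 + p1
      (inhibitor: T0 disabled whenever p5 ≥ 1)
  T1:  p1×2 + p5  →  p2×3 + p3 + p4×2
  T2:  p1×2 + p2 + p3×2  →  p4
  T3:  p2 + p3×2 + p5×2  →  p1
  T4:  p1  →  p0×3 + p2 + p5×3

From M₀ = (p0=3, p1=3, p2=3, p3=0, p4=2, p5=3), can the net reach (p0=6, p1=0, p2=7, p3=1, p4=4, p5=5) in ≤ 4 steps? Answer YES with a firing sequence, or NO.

YES — reachable via ⟨T1, T4⟩ (2 firings)

step 1: fire T1:  (p0=3, p1=3, p2=3, p3=0, p4=2, p5=3) → (p0=3, p1=1, p2=6, p3=1, p4=4, p5=2)
step 2: fire T4:  (p0=3, p1=1, p2=6, p3=1, p4=4, p5=2) → (p0=6, p1=0, p2=7, p3=1, p4=4, p5=5)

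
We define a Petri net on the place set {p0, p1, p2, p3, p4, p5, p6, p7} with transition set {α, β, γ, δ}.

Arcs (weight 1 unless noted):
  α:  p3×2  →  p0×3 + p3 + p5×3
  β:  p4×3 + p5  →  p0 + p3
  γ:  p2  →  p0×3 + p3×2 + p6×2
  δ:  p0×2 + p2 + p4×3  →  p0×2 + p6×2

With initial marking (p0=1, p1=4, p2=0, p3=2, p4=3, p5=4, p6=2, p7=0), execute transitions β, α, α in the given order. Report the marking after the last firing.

step 1: fire β:  (p0=1, p1=4, p2=0, p3=2, p4=3, p5=4, p6=2, p7=0) → (p0=2, p1=4, p2=0, p3=3, p4=0, p5=3, p6=2, p7=0)
step 2: fire α:  (p0=2, p1=4, p2=0, p3=3, p4=0, p5=3, p6=2, p7=0) → (p0=5, p1=4, p2=0, p3=2, p4=0, p5=6, p6=2, p7=0)
step 3: fire α:  (p0=5, p1=4, p2=0, p3=2, p4=0, p5=6, p6=2, p7=0) → (p0=8, p1=4, p2=0, p3=1, p4=0, p5=9, p6=2, p7=0)

(p0=8, p1=4, p2=0, p3=1, p4=0, p5=9, p6=2, p7=0)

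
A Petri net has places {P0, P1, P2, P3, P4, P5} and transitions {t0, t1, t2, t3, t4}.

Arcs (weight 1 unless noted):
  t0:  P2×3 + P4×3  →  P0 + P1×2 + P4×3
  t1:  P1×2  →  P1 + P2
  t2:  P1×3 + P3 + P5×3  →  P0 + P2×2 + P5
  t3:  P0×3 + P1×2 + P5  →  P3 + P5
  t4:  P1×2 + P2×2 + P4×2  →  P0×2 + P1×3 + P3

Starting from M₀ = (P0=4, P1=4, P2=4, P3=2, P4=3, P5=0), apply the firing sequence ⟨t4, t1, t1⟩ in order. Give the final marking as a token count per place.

(P0=6, P1=3, P2=4, P3=3, P4=1, P5=0)

step 1: fire t4:  (P0=4, P1=4, P2=4, P3=2, P4=3, P5=0) → (P0=6, P1=5, P2=2, P3=3, P4=1, P5=0)
step 2: fire t1:  (P0=6, P1=5, P2=2, P3=3, P4=1, P5=0) → (P0=6, P1=4, P2=3, P3=3, P4=1, P5=0)
step 3: fire t1:  (P0=6, P1=4, P2=3, P3=3, P4=1, P5=0) → (P0=6, P1=3, P2=4, P3=3, P4=1, P5=0)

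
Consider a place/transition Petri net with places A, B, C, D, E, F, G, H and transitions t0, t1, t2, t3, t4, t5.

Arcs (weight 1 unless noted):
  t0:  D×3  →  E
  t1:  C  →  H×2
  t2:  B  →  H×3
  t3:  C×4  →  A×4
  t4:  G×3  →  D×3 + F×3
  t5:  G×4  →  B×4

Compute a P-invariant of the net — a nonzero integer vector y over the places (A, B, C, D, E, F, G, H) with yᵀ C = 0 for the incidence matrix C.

Incidence matrix C (rows=places, cols=transitions):
       t0   t1   t2   t3   t4   t5
    A   0    0    0    4    0    0
    B   0    0   -1    0    0    4
    C   0   -1    0   -4    0    0
    D  -3    0    0    0    3    0
    E   1    0    0    0    0    0
    F   0    0    0    0    3    0
    G   0    0    0    0   -3   -4
    H   0    2    3    0    0    0

Candidate y = [0, 0, 0, 1, 3, -1, 0, 0]; check y·C column-wise:
  col t0: 1·-3 + 3·1 + -1·0 = 0
  col t1: 0·-1 + 1·0 + 3·0 + -1·0 + 0·2 = 0
  col t2: 0·-1 + 1·0 + 3·0 + -1·0 + 0·3 = 0
  col t3: 0·4 + 0·-4 + 1·0 + 3·0 + -1·0 = 0
  col t4: 1·3 + 3·0 + -1·3 + 0·-3 = 0
  col t5: 0·4 + 1·0 + 3·0 + -1·0 + 0·-4 = 0

y = (A:0, B:0, C:0, D:1, E:3, F:-1, G:0, H:0)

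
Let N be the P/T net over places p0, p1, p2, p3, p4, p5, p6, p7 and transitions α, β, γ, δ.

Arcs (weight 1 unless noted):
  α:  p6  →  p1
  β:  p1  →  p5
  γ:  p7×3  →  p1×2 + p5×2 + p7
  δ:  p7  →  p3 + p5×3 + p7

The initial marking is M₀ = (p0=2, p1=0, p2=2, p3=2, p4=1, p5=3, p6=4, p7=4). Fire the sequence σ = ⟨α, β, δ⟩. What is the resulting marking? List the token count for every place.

step 1: fire α:  (p0=2, p1=0, p2=2, p3=2, p4=1, p5=3, p6=4, p7=4) → (p0=2, p1=1, p2=2, p3=2, p4=1, p5=3, p6=3, p7=4)
step 2: fire β:  (p0=2, p1=1, p2=2, p3=2, p4=1, p5=3, p6=3, p7=4) → (p0=2, p1=0, p2=2, p3=2, p4=1, p5=4, p6=3, p7=4)
step 3: fire δ:  (p0=2, p1=0, p2=2, p3=2, p4=1, p5=4, p6=3, p7=4) → (p0=2, p1=0, p2=2, p3=3, p4=1, p5=7, p6=3, p7=4)

(p0=2, p1=0, p2=2, p3=3, p4=1, p5=7, p6=3, p7=4)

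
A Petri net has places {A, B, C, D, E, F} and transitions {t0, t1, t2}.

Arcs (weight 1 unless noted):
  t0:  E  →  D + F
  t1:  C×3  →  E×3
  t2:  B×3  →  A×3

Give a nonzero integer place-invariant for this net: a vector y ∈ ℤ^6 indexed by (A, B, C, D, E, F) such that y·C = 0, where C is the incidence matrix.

y = (A:1, B:1, C:0, D:0, E:0, F:0)

Incidence matrix C (rows=places, cols=transitions):
       t0   t1   t2
    A   0    0    3
    B   0    0   -3
    C   0   -3    0
    D   1    0    0
    E  -1    3    0
    F   1    0    0

Candidate y = [1, 1, 0, 0, 0, 0]; check y·C column-wise:
  col t0: 1·0 + 1·0 + 0·1 + 0·-1 + 0·1 = 0
  col t1: 1·0 + 1·0 + 0·-3 + 0·3 = 0
  col t2: 1·3 + 1·-3 = 0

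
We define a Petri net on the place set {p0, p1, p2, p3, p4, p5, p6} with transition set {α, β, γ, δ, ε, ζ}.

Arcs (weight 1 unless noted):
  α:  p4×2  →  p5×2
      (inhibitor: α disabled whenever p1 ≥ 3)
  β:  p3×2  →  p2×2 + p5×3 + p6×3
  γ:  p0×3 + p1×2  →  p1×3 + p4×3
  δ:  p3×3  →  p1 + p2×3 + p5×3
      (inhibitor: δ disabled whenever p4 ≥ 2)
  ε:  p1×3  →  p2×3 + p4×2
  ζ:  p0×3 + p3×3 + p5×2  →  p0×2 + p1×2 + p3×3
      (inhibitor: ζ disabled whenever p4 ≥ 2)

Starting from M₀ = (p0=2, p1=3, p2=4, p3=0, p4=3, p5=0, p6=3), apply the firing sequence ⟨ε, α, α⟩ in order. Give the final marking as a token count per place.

(p0=2, p1=0, p2=7, p3=0, p4=1, p5=4, p6=3)

step 1: fire ε:  (p0=2, p1=3, p2=4, p3=0, p4=3, p5=0, p6=3) → (p0=2, p1=0, p2=7, p3=0, p4=5, p5=0, p6=3)
step 2: fire α:  (p0=2, p1=0, p2=7, p3=0, p4=5, p5=0, p6=3) → (p0=2, p1=0, p2=7, p3=0, p4=3, p5=2, p6=3)
step 3: fire α:  (p0=2, p1=0, p2=7, p3=0, p4=3, p5=2, p6=3) → (p0=2, p1=0, p2=7, p3=0, p4=1, p5=4, p6=3)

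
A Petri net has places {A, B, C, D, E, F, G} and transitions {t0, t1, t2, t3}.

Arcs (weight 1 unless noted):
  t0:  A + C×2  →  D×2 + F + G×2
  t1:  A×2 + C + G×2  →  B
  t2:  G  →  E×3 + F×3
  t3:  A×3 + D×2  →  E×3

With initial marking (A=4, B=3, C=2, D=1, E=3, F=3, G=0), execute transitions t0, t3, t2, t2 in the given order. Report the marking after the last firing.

step 1: fire t0:  (A=4, B=3, C=2, D=1, E=3, F=3, G=0) → (A=3, B=3, C=0, D=3, E=3, F=4, G=2)
step 2: fire t3:  (A=3, B=3, C=0, D=3, E=3, F=4, G=2) → (A=0, B=3, C=0, D=1, E=6, F=4, G=2)
step 3: fire t2:  (A=0, B=3, C=0, D=1, E=6, F=4, G=2) → (A=0, B=3, C=0, D=1, E=9, F=7, G=1)
step 4: fire t2:  (A=0, B=3, C=0, D=1, E=9, F=7, G=1) → (A=0, B=3, C=0, D=1, E=12, F=10, G=0)

(A=0, B=3, C=0, D=1, E=12, F=10, G=0)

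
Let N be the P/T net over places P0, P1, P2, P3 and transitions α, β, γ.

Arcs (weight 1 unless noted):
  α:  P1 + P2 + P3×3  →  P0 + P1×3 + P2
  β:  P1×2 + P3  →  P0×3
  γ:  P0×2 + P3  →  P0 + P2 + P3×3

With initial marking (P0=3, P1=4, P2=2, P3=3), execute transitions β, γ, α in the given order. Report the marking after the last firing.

step 1: fire β:  (P0=3, P1=4, P2=2, P3=3) → (P0=6, P1=2, P2=2, P3=2)
step 2: fire γ:  (P0=6, P1=2, P2=2, P3=2) → (P0=5, P1=2, P2=3, P3=4)
step 3: fire α:  (P0=5, P1=2, P2=3, P3=4) → (P0=6, P1=4, P2=3, P3=1)

(P0=6, P1=4, P2=3, P3=1)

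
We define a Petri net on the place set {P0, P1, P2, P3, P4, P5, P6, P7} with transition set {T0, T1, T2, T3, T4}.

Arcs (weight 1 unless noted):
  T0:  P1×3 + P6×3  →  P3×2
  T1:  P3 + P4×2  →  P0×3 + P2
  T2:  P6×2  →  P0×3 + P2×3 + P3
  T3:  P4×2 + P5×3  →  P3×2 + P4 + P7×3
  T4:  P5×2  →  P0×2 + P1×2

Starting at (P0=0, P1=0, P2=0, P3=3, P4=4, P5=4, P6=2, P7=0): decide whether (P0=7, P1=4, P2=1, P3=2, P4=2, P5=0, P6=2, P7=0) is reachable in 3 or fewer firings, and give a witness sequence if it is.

step 1: fire T1:  (P0=0, P1=0, P2=0, P3=3, P4=4, P5=4, P6=2, P7=0) → (P0=3, P1=0, P2=1, P3=2, P4=2, P5=4, P6=2, P7=0)
step 2: fire T4:  (P0=3, P1=0, P2=1, P3=2, P4=2, P5=4, P6=2, P7=0) → (P0=5, P1=2, P2=1, P3=2, P4=2, P5=2, P6=2, P7=0)
step 3: fire T4:  (P0=5, P1=2, P2=1, P3=2, P4=2, P5=2, P6=2, P7=0) → (P0=7, P1=4, P2=1, P3=2, P4=2, P5=0, P6=2, P7=0)

YES — reachable via ⟨T1, T4, T4⟩ (3 firings)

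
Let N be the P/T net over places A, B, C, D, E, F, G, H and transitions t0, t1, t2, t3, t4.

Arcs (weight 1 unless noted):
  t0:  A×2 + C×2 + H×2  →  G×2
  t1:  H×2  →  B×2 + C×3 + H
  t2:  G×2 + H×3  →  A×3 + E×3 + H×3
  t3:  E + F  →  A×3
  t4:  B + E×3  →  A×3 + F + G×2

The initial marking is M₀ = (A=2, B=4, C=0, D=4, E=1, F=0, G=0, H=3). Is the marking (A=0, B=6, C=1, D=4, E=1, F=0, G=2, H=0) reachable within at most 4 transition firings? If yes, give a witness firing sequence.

step 1: fire t1:  (A=2, B=4, C=0, D=4, E=1, F=0, G=0, H=3) → (A=2, B=6, C=3, D=4, E=1, F=0, G=0, H=2)
step 2: fire t0:  (A=2, B=6, C=3, D=4, E=1, F=0, G=0, H=2) → (A=0, B=6, C=1, D=4, E=1, F=0, G=2, H=0)

YES — reachable via ⟨t1, t0⟩ (2 firings)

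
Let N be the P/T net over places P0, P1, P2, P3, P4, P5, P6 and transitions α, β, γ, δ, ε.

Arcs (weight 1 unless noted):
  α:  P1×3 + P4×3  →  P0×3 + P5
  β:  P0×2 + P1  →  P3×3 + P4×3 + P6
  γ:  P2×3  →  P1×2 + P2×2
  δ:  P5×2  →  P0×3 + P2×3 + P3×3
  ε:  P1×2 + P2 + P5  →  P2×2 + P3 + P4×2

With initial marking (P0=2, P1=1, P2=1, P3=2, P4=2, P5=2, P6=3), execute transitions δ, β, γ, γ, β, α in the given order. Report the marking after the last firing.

step 1: fire δ:  (P0=2, P1=1, P2=1, P3=2, P4=2, P5=2, P6=3) → (P0=5, P1=1, P2=4, P3=5, P4=2, P5=0, P6=3)
step 2: fire β:  (P0=5, P1=1, P2=4, P3=5, P4=2, P5=0, P6=3) → (P0=3, P1=0, P2=4, P3=8, P4=5, P5=0, P6=4)
step 3: fire γ:  (P0=3, P1=0, P2=4, P3=8, P4=5, P5=0, P6=4) → (P0=3, P1=2, P2=3, P3=8, P4=5, P5=0, P6=4)
step 4: fire γ:  (P0=3, P1=2, P2=3, P3=8, P4=5, P5=0, P6=4) → (P0=3, P1=4, P2=2, P3=8, P4=5, P5=0, P6=4)
step 5: fire β:  (P0=3, P1=4, P2=2, P3=8, P4=5, P5=0, P6=4) → (P0=1, P1=3, P2=2, P3=11, P4=8, P5=0, P6=5)
step 6: fire α:  (P0=1, P1=3, P2=2, P3=11, P4=8, P5=0, P6=5) → (P0=4, P1=0, P2=2, P3=11, P4=5, P5=1, P6=5)

(P0=4, P1=0, P2=2, P3=11, P4=5, P5=1, P6=5)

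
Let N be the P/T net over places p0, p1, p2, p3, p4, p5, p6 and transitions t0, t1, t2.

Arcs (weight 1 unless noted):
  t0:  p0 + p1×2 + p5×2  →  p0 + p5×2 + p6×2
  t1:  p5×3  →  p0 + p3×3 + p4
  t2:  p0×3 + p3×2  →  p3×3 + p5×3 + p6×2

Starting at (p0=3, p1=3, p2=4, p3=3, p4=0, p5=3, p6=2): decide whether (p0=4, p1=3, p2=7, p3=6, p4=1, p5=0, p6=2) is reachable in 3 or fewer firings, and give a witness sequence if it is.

NO — not reachable within 3 firings

depth 0: 1 marking
depth 1: 4 markings reached so far
depth 2: 7 markings reached so far
depth 3: 9 markings reached so far
target is not among the 9 markings reachable within 3 steps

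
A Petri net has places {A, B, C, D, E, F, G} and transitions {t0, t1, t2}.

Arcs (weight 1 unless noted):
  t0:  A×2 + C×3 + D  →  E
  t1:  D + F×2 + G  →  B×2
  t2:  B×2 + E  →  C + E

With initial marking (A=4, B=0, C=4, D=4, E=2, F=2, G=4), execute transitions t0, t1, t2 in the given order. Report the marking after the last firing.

(A=2, B=0, C=2, D=2, E=3, F=0, G=3)

step 1: fire t0:  (A=4, B=0, C=4, D=4, E=2, F=2, G=4) → (A=2, B=0, C=1, D=3, E=3, F=2, G=4)
step 2: fire t1:  (A=2, B=0, C=1, D=3, E=3, F=2, G=4) → (A=2, B=2, C=1, D=2, E=3, F=0, G=3)
step 3: fire t2:  (A=2, B=2, C=1, D=2, E=3, F=0, G=3) → (A=2, B=0, C=2, D=2, E=3, F=0, G=3)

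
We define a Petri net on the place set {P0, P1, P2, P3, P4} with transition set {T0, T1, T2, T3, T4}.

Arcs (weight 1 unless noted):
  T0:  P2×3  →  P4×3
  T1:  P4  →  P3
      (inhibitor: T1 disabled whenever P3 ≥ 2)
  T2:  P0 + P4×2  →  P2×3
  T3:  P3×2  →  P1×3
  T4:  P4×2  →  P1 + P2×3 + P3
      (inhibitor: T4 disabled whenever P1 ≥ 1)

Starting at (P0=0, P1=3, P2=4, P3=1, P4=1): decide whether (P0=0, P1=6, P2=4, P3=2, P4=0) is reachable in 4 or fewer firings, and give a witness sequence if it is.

NO — not reachable within 4 firings

depth 0: 1 marking
depth 1: 3 markings reached so far
depth 2: 5 markings reached so far
depth 3: 6 markings reached so far
depth 4: 7 markings reached so far
target is not among the 7 markings reachable within 4 steps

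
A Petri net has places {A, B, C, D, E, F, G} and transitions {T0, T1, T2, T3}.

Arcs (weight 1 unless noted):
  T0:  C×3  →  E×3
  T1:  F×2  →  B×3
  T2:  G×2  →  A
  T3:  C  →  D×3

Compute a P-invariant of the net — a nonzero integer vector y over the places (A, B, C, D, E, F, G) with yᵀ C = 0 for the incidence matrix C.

Incidence matrix C (rows=places, cols=transitions):
       T0   T1   T2   T3
    A   0    0    1    0
    B   0    3    0    0
    C  -3    0    0   -1
    D   0    0    0    3
    E   3    0    0    0
    F   0   -2    0    0
    G   0    0   -2    0

Candidate y = [0, 0, 3, 1, 3, 0, 0]; check y·C column-wise:
  col T0: 3·-3 + 1·0 + 3·3 = 0
  col T1: 0·3 + 3·0 + 1·0 + 3·0 + 0·-2 = 0
  col T2: 0·1 + 3·0 + 1·0 + 3·0 + 0·-2 = 0
  col T3: 3·-1 + 1·3 + 3·0 = 0

y = (A:0, B:0, C:3, D:1, E:3, F:0, G:0)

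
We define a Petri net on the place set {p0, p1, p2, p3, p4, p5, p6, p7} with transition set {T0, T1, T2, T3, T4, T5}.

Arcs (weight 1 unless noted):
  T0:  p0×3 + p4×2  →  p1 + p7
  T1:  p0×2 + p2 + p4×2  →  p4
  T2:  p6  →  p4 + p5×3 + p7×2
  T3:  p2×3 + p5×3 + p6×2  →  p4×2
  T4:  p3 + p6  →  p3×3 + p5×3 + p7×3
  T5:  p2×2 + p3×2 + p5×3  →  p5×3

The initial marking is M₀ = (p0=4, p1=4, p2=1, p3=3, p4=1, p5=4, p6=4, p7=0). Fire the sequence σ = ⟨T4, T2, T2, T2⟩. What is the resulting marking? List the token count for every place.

(p0=4, p1=4, p2=1, p3=5, p4=4, p5=16, p6=0, p7=9)

step 1: fire T4:  (p0=4, p1=4, p2=1, p3=3, p4=1, p5=4, p6=4, p7=0) → (p0=4, p1=4, p2=1, p3=5, p4=1, p5=7, p6=3, p7=3)
step 2: fire T2:  (p0=4, p1=4, p2=1, p3=5, p4=1, p5=7, p6=3, p7=3) → (p0=4, p1=4, p2=1, p3=5, p4=2, p5=10, p6=2, p7=5)
step 3: fire T2:  (p0=4, p1=4, p2=1, p3=5, p4=2, p5=10, p6=2, p7=5) → (p0=4, p1=4, p2=1, p3=5, p4=3, p5=13, p6=1, p7=7)
step 4: fire T2:  (p0=4, p1=4, p2=1, p3=5, p4=3, p5=13, p6=1, p7=7) → (p0=4, p1=4, p2=1, p3=5, p4=4, p5=16, p6=0, p7=9)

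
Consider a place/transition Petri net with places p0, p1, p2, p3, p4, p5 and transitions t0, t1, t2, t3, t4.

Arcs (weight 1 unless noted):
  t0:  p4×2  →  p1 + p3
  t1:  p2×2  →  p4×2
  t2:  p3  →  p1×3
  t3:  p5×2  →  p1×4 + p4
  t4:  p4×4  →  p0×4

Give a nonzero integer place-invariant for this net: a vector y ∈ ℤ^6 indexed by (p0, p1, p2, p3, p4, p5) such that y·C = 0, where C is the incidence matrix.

y = (p0:2, p1:1, p2:2, p3:3, p4:2, p5:3)

Incidence matrix C (rows=places, cols=transitions):
       t0   t1   t2   t3   t4
   p0   0    0    0    0    4
   p1   1    0    3    4    0
   p2   0   -2    0    0    0
   p3   1    0   -1    0    0
   p4  -2    2    0    1   -4
   p5   0    0    0   -2    0

Candidate y = [2, 1, 2, 3, 2, 3]; check y·C column-wise:
  col t0: 2·0 + 1·1 + 2·0 + 3·1 + 2·-2 + 3·0 = 0
  col t1: 2·0 + 1·0 + 2·-2 + 3·0 + 2·2 + 3·0 = 0
  col t2: 2·0 + 1·3 + 2·0 + 3·-1 + 2·0 + 3·0 = 0
  col t3: 2·0 + 1·4 + 2·0 + 3·0 + 2·1 + 3·-2 = 0
  col t4: 2·4 + 1·0 + 2·0 + 3·0 + 2·-4 + 3·0 = 0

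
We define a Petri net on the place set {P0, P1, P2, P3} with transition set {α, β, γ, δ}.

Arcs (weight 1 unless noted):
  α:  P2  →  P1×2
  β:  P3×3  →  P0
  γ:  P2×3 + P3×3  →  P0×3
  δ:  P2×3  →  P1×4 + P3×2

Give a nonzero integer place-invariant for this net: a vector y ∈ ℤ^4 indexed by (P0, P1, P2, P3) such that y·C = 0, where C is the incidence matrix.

y = (P0:3, P1:1, P2:2, P3:1)

Incidence matrix C (rows=places, cols=transitions):
        α    β    γ    δ
   P0   0    1    3    0
   P1   2    0    0    4
   P2  -1    0   -3   -3
   P3   0   -3   -3    2

Candidate y = [3, 1, 2, 1]; check y·C column-wise:
  col α: 3·0 + 1·2 + 2·-1 + 1·0 = 0
  col β: 3·1 + 1·0 + 2·0 + 1·-3 = 0
  col γ: 3·3 + 1·0 + 2·-3 + 1·-3 = 0
  col δ: 3·0 + 1·4 + 2·-3 + 1·2 = 0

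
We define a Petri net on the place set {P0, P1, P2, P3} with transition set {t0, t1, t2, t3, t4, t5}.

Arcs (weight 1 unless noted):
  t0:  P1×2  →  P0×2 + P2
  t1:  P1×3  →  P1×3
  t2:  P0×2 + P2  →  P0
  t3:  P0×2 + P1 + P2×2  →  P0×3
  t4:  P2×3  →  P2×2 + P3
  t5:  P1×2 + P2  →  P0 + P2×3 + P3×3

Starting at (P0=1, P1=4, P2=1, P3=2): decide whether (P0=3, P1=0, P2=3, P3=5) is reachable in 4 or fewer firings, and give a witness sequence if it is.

step 1: fire t0:  (P0=1, P1=4, P2=1, P3=2) → (P0=3, P1=2, P2=2, P3=2)
step 2: fire t2:  (P0=3, P1=2, P2=2, P3=2) → (P0=2, P1=2, P2=1, P3=2)
step 3: fire t5:  (P0=2, P1=2, P2=1, P3=2) → (P0=3, P1=0, P2=3, P3=5)

YES — reachable via ⟨t0, t2, t5⟩ (3 firings)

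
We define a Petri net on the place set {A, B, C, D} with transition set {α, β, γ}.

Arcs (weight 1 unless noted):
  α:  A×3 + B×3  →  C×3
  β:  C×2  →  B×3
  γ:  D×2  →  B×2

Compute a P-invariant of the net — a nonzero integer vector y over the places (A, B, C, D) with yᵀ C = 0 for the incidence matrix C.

Incidence matrix C (rows=places, cols=transitions):
        α    β    γ
    A  -3    0    0
    B  -3    3    2
    C   3   -2    0
    D   0    0   -2

Candidate y = [1, 2, 3, 2]; check y·C column-wise:
  col α: 1·-3 + 2·-3 + 3·3 + 2·0 = 0
  col β: 1·0 + 2·3 + 3·-2 + 2·0 = 0
  col γ: 1·0 + 2·2 + 3·0 + 2·-2 = 0

y = (A:1, B:2, C:3, D:2)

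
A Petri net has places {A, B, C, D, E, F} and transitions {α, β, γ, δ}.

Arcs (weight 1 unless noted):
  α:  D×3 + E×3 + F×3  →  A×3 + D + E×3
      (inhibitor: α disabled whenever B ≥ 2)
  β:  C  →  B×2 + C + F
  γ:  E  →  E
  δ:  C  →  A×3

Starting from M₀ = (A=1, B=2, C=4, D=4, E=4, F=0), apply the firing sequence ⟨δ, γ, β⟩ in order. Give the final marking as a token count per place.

step 1: fire δ:  (A=1, B=2, C=4, D=4, E=4, F=0) → (A=4, B=2, C=3, D=4, E=4, F=0)
step 2: fire γ:  (A=4, B=2, C=3, D=4, E=4, F=0) → (A=4, B=2, C=3, D=4, E=4, F=0)
step 3: fire β:  (A=4, B=2, C=3, D=4, E=4, F=0) → (A=4, B=4, C=3, D=4, E=4, F=1)

(A=4, B=4, C=3, D=4, E=4, F=1)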